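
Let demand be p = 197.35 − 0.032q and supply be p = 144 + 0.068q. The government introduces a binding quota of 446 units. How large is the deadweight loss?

382.81

Competitive equilibrium: 197.35 − 0.032q = 144 + 0.068q → q* = 533.5, p* = 180.278.
At q = 446: demand price = 197.35 − 0.032·446 = 183.078; supply price = 144 + 0.068·446 = 174.328.
Δq = 533.5 − 446 = 87.5; wedge = 183.078 − 174.328 = 8.75.
DWL = ½ × 87.5 × 8.75 = 382.81.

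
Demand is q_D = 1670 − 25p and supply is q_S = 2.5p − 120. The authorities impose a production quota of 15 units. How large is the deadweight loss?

In inverse form: demand p = 66.8 − 0.04q, supply p = 48 + 0.4q.
Competitive equilibrium: 66.8 − 0.04q = 48 + 0.4q → q* = 42.7273, p* = 65.0909.
At q = 15: demand price = 66.8 − 0.04·15 = 66.2; supply price = 48 + 0.4·15 = 54.
Δq = 42.7273 − 15 = 27.7273; wedge = 66.2 − 54 = 12.2.
Deadweight loss = ½ × 27.7273 × 12.2 = 169.14.

169.14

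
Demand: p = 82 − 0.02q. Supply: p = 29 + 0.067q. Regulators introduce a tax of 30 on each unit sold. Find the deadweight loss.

Competitive equilibrium: 82 − 0.02q = 29 + 0.067q → q* = 609.1954, p* = 69.8161.
With the tax, the buyer price exceeds the seller price by 30: (82 − 0.02q) − (29 + 0.067q) = 30 → q' = 264.3678.
Δq = 609.1954 − 264.3678 = 344.8276; the wedge equals the tax, 30.
Welfare loss = ½ × 344.8276 × 30 = 5172.41.

5172.41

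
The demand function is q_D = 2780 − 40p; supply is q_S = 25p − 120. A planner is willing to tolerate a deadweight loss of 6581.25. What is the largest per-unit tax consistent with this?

In inverse form: demand p = 69.5 − 0.025q, supply p = 4.8 + 0.04q.
Competitive equilibrium: 69.5 − 0.025q = 4.8 + 0.04q → q* = 995.3846, p* = 44.6154.
A tax t gives Δq = t/0.065 and wedge t, so DWL = t²/0.13.
t²/0.13 = 6581.25 → t² = 855.5625 → t = 29.25.

29.25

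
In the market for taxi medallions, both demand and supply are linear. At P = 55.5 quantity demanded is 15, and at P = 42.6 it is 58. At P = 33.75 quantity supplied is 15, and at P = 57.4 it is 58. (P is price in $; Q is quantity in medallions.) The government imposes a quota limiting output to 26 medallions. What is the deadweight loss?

Demand slope = (42.6 − 55.5)/(58 − 15) = −0.3, so P = 60 − 0.3Q.
Supply slope = (57.4 − 33.75)/(58 − 15) = 0.55, so P = 25.5 + 0.55Q.
Competitive equilibrium: 60 − 0.3Q = 25.5 + 0.55Q → Q* = 40.5882, P* = 47.8235.
At Q = 26: demand price = 60 − 0.3·26 = 52.2; supply price = 25.5 + 0.55·26 = 39.8.
ΔQ = 40.5882 − 26 = 14.5882; wedge = 52.2 − 39.8 = 12.4.
Welfare loss = ½ × 14.5882 × 12.4 = $90.45.

$90.45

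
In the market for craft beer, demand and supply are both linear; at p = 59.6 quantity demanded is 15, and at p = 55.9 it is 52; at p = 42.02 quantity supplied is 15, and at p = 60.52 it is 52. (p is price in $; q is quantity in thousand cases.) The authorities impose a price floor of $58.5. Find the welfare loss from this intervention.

$100.467 thousand

Demand slope = (55.9 − 59.6)/(52 − 15) = −0.1, so p = 61.1 − 0.1q.
Supply slope = (60.52 − 42.02)/(52 − 15) = 0.5, so p = 34.52 + 0.5q.
Competitive equilibrium: 61.1 − 0.1q = 34.52 + 0.5q → q* = 44.3, p* = 56.67.
At the floor p = 58.5, quantity demanded = (61.1 − 58.5)/0.1 = 26.
Sellers' marginal cost at q' = 26: 34.52 + 0.5·26 = 47.52.
Δq = 44.3 − 26 = 18.3; wedge = 58.5 − 47.52 = 10.98.
The triangle = ½ × 18.3 × 10.98 = $100.467 thousand.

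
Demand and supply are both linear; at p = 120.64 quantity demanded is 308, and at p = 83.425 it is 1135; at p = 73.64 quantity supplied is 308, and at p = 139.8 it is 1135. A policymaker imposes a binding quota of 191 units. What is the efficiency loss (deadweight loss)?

15190.56

Demand slope = (83.425 − 120.64)/(1135 − 308) = −0.045, so p = 134.5 − 0.045q.
Supply slope = (139.8 − 73.64)/(1135 − 308) = 0.08, so p = 49 + 0.08q.
Competitive equilibrium: 134.5 − 0.045q = 49 + 0.08q → q* = 684, p* = 103.72.
At q = 191: demand price = 134.5 − 0.045·191 = 125.905; supply price = 49 + 0.08·191 = 64.28.
Δq = 684 − 191 = 493; wedge = 125.905 − 64.28 = 61.625.
Welfare loss = ½ × 493 × 61.625 = 15190.56.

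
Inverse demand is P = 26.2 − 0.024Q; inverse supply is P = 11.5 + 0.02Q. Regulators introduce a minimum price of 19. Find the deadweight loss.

25.57

Competitive equilibrium: 26.2 − 0.024Q = 11.5 + 0.02Q → Q* = 334.0909, P* = 18.1818.
At the floor P = 19, quantity demanded = (26.2 − 19)/0.024 = 300.
Sellers' marginal cost at Q' = 300: 11.5 + 0.02·300 = 17.5.
ΔQ = 334.0909 − 300 = 34.0909; wedge = 19 − 17.5 = 1.5.
Deadweight loss = ½ × 34.0909 × 1.5 = 25.57.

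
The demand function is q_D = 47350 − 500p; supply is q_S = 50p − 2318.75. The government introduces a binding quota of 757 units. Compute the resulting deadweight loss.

22796.64

In inverse form: demand p = 94.7 − 0.002q, supply p = 46.375 + 0.02q.
Competitive equilibrium: 94.7 − 0.002q = 46.375 + 0.02q → q* = 2196.5909, p* = 90.3068.
At q = 757: demand price = 94.7 − 0.002·757 = 93.186; supply price = 46.375 + 0.02·757 = 61.515.
Δq = 2196.5909 − 757 = 1439.5909; wedge = 93.186 − 61.515 = 31.671.
The triangle = ½ × 1439.5909 × 31.671 = 22796.64.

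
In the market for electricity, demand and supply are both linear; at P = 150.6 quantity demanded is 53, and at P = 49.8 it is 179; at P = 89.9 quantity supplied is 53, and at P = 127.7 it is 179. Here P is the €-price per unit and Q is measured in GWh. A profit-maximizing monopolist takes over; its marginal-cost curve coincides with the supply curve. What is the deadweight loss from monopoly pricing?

Demand slope = (49.8 − 150.6)/(179 − 53) = −0.8, so P = 193 − 0.8Q.
Supply slope = (127.7 − 89.9)/(179 − 53) = 0.3, so P = 74 + 0.3Q.
Competitive equilibrium: 193 − 0.8Q = 74 + 0.3Q → Q* = 108.1818, P* = 106.4545.
Marginal revenue: MR = 193 − 1.6Q. Set MR = MC: 193 − 1.6Q = 74 + 0.3Q → Q_m = 62.6316.
Price P_m = 193 − 0.8·62.6316 = 142.8947; MC(Q_m) = 74 + 0.3·62.6316 = 92.7895.
Competitive Q* = 108.1818, so ΔQ = 45.5502; wedge = 142.8947 − 92.7895 = 50.1052.
Welfare loss = ½ × 45.5502 × 50.1052 = €1141.15.

€1141.15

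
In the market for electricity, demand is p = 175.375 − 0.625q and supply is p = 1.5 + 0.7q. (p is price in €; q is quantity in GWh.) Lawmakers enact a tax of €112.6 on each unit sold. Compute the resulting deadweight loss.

€4784.44

Competitive equilibrium: 175.375 − 0.625q = 1.5 + 0.7q → q* = 131.2264, p* = 93.3585.
With the tax, the buyer price exceeds the seller price by 112.6: (175.375 − 0.625q) − (1.5 + 0.7q) = 112.6 → q' = 46.2453.
Δq = 131.2264 − 46.2453 = 84.9811; the wedge equals the tax, 112.6.
DWL = ½ × 84.9811 × 112.6 = €4784.44.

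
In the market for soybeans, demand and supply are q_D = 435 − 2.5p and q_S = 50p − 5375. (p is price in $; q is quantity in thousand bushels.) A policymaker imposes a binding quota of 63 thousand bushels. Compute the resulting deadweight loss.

In inverse form: demand p = 174 − 0.4q, supply p = 107.5 + 0.02q.
Competitive equilibrium: 174 − 0.4q = 107.5 + 0.02q → q* = 158.3333, p* = 110.6667.
At q = 63: demand price = 174 − 0.4·63 = 148.8; supply price = 107.5 + 0.02·63 = 108.76.
Δq = 158.3333 − 63 = 95.3333; wedge = 148.8 − 108.76 = 40.04.
Welfare loss = ½ × 95.3333 × 40.04 = $1908.57 thousand.

$1908.57 thousand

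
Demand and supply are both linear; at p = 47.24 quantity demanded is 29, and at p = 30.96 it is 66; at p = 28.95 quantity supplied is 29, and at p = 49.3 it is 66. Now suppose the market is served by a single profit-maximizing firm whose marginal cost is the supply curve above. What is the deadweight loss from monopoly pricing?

Demand slope = (30.96 − 47.24)/(66 − 29) = −0.44, so p = 60 − 0.44q.
Supply slope = (49.3 − 28.95)/(66 − 29) = 0.55, so p = 13 + 0.55q.
Competitive equilibrium: 60 − 0.44q = 13 + 0.55q → q* = 47.4747, p* = 39.1111.
Marginal revenue: MR = 60 − 0.88q. Set MR = MC: 60 − 0.88q = 13 + 0.55q → q_m = 32.8671.
Price p_m = 60 − 0.44·32.8671 = 45.5385; MC(q_m) = 13 + 0.55·32.8671 = 31.0769.
Competitive q* = 47.4747, so Δq = 14.6076; wedge = 45.5385 − 31.0769 = 14.4616.
Welfare loss = ½ × 14.6076 × 14.4616 = 105.62.

105.62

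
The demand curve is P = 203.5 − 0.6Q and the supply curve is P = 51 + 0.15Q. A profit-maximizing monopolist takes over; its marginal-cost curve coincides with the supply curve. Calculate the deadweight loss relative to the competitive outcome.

Competitive equilibrium: 203.5 − 0.6Q = 51 + 0.15Q → Q* = 203.3333, P* = 81.5.
Marginal revenue: MR = 203.5 − 1.2Q. Set MR = MC: 203.5 − 1.2Q = 51 + 0.15Q → Q_m = 112.963.
Price P_m = 203.5 − 0.6·112.963 = 135.7222; MC(Q_m) = 51 + 0.15·112.963 = 67.9445.
Competitive Q* = 203.3333, so ΔQ = 90.3703; wedge = 135.7222 − 67.9445 = 67.7777.
The triangle = ½ × 90.3703 × 67.7777 = 3062.55.

3062.55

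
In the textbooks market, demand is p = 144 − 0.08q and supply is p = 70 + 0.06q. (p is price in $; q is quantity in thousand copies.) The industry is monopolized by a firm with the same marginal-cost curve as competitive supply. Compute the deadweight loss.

Competitive equilibrium: 144 − 0.08q = 70 + 0.06q → q* = 528.5714, p* = 101.7143.
Marginal revenue: MR = 144 − 0.16q. Set MR = MC: 144 − 0.16q = 70 + 0.06q → q_m = 336.3636.
Price p_m = 144 − 0.08·336.3636 = 117.0909; MC(q_m) = 70 + 0.06·336.3636 = 90.1818.
Competitive q* = 528.5714, so Δq = 192.2078; wedge = 117.0909 − 90.1818 = 26.9091.
Deadweight loss = ½ × 192.2078 × 26.9091 = $2586.07 thousand.

$2586.07 thousand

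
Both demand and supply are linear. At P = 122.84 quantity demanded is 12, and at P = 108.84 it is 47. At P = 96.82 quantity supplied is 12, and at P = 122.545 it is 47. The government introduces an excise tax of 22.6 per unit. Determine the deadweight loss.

Demand slope = (108.84 − 122.84)/(47 − 12) = −0.4, so P = 127.64 − 0.4Q.
Supply slope = (122.545 − 96.82)/(47 − 12) = 0.735, so P = 88 + 0.735Q.
Competitive equilibrium: 127.64 − 0.4Q = 88 + 0.735Q → Q* = 34.9251, P* = 113.67.
With the tax, the buyer price exceeds the seller price by 22.6: (127.64 − 0.4Q) − (88 + 0.735Q) = 22.6 → Q' = 15.0132.
ΔQ = 34.9251 − 15.0132 = 19.9119; the wedge equals the tax, 22.6.
DWL = ½ × 19.9119 × 22.6 = 225.

225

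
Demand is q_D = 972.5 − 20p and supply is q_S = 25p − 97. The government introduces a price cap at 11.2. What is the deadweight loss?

In inverse form: demand p = 48.625 − 0.05q, supply p = 3.88 + 0.04q.
Competitive equilibrium: 48.625 − 0.05q = 3.88 + 0.04q → q* = 497.1667, p* = 23.7667.
At the ceiling p = 11.2, quantity supplied = (11.2 − 3.88)/0.04 = 183.
Willingness to pay at q' = 183: 48.625 − 0.05·183 = 39.475.
Δq = 497.1667 − 183 = 314.1667; wedge = 39.475 − 11.2 = 28.275.
The triangle = ½ × 314.1667 × 28.275 = 4441.53.

4441.53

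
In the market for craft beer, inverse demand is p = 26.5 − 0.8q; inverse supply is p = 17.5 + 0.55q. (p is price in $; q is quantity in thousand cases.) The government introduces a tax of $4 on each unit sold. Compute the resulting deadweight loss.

$5.93 thousand

Competitive equilibrium: 26.5 − 0.8q = 17.5 + 0.55q → q* = 6.6667, p* = 21.1667.
With the tax, the buyer price exceeds the seller price by 4: (26.5 − 0.8q) − (17.5 + 0.55q) = 4 → q' = 3.7037.
Δq = 6.6667 − 3.7037 = 2.963; the wedge equals the tax, 4.
DWL = ½ × 2.963 × 4 = $5.93 thousand.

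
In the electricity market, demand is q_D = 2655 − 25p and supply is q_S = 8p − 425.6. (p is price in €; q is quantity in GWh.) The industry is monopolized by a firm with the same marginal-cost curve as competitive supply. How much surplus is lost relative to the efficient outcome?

In inverse form: demand p = 106.2 − 0.04q, supply p = 53.2 + 0.125q.
Competitive equilibrium: 106.2 − 0.04q = 53.2 + 0.125q → q* = 321.2121, p* = 93.3515.
Marginal revenue: MR = 106.2 − 0.08q. Set MR = MC: 106.2 − 0.08q = 53.2 + 0.125q → q_m = 258.5366.
Price p_m = 106.2 − 0.04·258.5366 = 95.8585; MC(q_m) = 53.2 + 0.125·258.5366 = 85.5171.
Competitive q* = 321.2121, so Δq = 62.6755; wedge = 95.8585 − 85.5171 = 10.3414.
Welfare loss = ½ × 62.6755 × 10.3414 = €324.08.

€324.08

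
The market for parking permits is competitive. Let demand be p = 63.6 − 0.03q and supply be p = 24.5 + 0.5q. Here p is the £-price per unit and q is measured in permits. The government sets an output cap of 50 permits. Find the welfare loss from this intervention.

£149.77

Competitive equilibrium: 63.6 − 0.03q = 24.5 + 0.5q → q* = 73.7736, p* = 61.3868.
At q = 50: demand price = 63.6 − 0.03·50 = 62.1; supply price = 24.5 + 0.5·50 = 49.5.
Δq = 73.7736 − 50 = 23.7736; wedge = 62.1 − 49.5 = 12.6.
The triangle = ½ × 23.7736 × 12.6 = £149.77.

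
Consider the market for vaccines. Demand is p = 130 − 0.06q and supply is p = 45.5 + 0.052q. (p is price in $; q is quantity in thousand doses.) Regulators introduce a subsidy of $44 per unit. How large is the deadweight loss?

$8642.86 thousand

Competitive equilibrium: 130 − 0.06q = 45.5 + 0.052q → q* = 754.4643, p* = 84.7321.
The subsidy lowers effective supply by 44: p = 1.5 + 0.052q.
New quantity: 130 − 0.06q = 1.5 + 0.052q → q' = 1147.3214.
Overproduction Δq = 1147.3214 − 754.4643 = 392.8571; wedge = subsidy = 44.
Welfare loss = ½ × 392.8571 × 44 = $8642.86 thousand.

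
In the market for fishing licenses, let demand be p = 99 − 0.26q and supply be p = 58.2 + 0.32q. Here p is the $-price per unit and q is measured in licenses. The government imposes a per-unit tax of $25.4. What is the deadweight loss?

Competitive equilibrium: 99 − 0.26q = 58.2 + 0.32q → q* = 70.3448, p* = 80.7103.
With the tax, the buyer price exceeds the seller price by 25.4: (99 − 0.26q) − (58.2 + 0.32q) = 25.4 → q' = 26.5517.
Δq = 70.3448 − 26.5517 = 43.7931; the wedge equals the tax, 25.4.
Deadweight loss = ½ × 43.7931 × 25.4 = $556.17.

$556.17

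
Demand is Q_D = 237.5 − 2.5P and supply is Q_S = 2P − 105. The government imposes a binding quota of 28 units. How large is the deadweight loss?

In inverse form: demand P = 95 − 0.4Q, supply P = 52.5 + 0.5Q.
Competitive equilibrium: 95 − 0.4Q = 52.5 + 0.5Q → Q* = 47.2222, P* = 76.1111.
At Q = 28: demand price = 95 − 0.4·28 = 83.8; supply price = 52.5 + 0.5·28 = 66.5.
ΔQ = 47.2222 − 28 = 19.2222; wedge = 83.8 − 66.5 = 17.3.
DWL = ½ × 19.2222 × 17.3 = 166.27.

166.27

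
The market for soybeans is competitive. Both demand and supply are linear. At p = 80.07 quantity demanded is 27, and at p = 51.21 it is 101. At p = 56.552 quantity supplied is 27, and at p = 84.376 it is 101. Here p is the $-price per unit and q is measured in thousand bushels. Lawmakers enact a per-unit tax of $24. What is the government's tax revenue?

$632.90 thousand

Demand slope = (51.21 − 80.07)/(101 − 27) = −0.39, so p = 90.6 − 0.39q.
Supply slope = (84.376 − 56.552)/(101 − 27) = 0.376, so p = 46.4 + 0.376q.
Competitive equilibrium: 90.6 − 0.39q = 46.4 + 0.376q → q* = 57.7023, p* = 68.0961.
With the tax, the buyer price exceeds the seller price by 24: (90.6 − 0.39q) − (46.4 + 0.376q) = 24 → q' = 26.3708.
Tax revenue = 24 × 26.3708 = $632.90 thousand.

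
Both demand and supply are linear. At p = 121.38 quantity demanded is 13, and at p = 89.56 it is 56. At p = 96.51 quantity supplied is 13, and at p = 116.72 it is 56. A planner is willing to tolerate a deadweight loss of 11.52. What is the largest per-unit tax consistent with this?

Demand slope = (89.56 − 121.38)/(56 − 13) = −0.74, so p = 131 − 0.74q.
Supply slope = (116.72 − 96.51)/(56 − 13) = 0.47, so p = 90.4 + 0.47q.
Competitive equilibrium: 131 − 0.74q = 90.4 + 0.47q → q* = 33.5537, p* = 106.1702.
A tax t gives Δq = t/1.21 and wedge t, so DWL = t²/2.42.
t²/2.42 = 11.52 → t² = 27.8784 → t = 5.28.

5.28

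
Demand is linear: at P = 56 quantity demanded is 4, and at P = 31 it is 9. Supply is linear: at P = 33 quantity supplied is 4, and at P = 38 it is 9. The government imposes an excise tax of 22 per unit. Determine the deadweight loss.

40.33

Demand slope = (31 − 56)/(9 − 4) = −5, so P = 76 − 5Q.
Supply slope = (38 − 33)/(9 − 4) = 1, so P = 29 + Q.
Competitive equilibrium: 76 − 5Q = 29 + Q → Q* = 7.8333, P* = 36.8333.
With the tax, the buyer price exceeds the seller price by 22: (76 − 5Q) − (29 + Q) = 22 → Q' = 4.1667.
ΔQ = 7.8333 − 4.1667 = 3.6666; the wedge equals the tax, 22.
DWL = ½ × 3.6666 × 22 = 40.33.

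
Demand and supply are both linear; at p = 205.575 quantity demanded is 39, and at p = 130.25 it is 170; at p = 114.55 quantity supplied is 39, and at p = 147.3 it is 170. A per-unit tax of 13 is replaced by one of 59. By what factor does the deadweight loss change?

Demand slope = (130.25 − 205.575)/(170 − 39) = −0.575, so p = 228 − 0.575q.
Supply slope = (147.3 − 114.55)/(170 − 39) = 0.25, so p = 104.8 + 0.25q.
Competitive equilibrium: 228 − 0.575q = 104.8 + 0.25q → q* = 149.3333, p* = 142.1333.
For a per-unit tax t: Δq = t/0.825, so DWL = ½·t·(t/0.825) = t²/1.65.
At t = 13: DWL = 102.424. At t = 59: DWL = 2109.697.
Ratio = (59/13)² = 20.598.

20.598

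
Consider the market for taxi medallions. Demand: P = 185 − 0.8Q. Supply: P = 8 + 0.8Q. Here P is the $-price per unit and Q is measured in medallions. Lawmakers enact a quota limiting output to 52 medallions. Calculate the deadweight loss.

$2749.51

Competitive equilibrium: 185 − 0.8Q = 8 + 0.8Q → Q* = 110.625, P* = 96.5.
At Q = 52: demand price = 185 − 0.8·52 = 143.4; supply price = 8 + 0.8·52 = 49.6.
ΔQ = 110.625 − 52 = 58.625; wedge = 143.4 − 49.6 = 93.8.
Deadweight loss = ½ × 58.625 × 93.8 = $2749.51.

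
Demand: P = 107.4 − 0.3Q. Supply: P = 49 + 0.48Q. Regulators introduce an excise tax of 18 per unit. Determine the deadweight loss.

Competitive equilibrium: 107.4 − 0.3Q = 49 + 0.48Q → Q* = 74.8718, P* = 84.9385.
With the tax, the buyer price exceeds the seller price by 18: (107.4 − 0.3Q) − (49 + 0.48Q) = 18 → Q' = 51.7949.
ΔQ = 74.8718 − 51.7949 = 23.0769; the wedge equals the tax, 18.
The triangle = ½ × 23.0769 × 18 = 207.69.

207.69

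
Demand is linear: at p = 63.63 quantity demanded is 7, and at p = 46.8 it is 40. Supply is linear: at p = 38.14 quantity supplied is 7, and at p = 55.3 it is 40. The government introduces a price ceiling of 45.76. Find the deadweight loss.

52.47

Demand slope = (46.8 − 63.63)/(40 − 7) = −0.51, so p = 67.2 − 0.51q.
Supply slope = (55.3 − 38.14)/(40 − 7) = 0.52, so p = 34.5 + 0.52q.
Competitive equilibrium: 67.2 − 0.51q = 34.5 + 0.52q → q* = 31.7476, p* = 51.0087.
At the ceiling p = 45.76, quantity supplied = (45.76 − 34.5)/0.52 = 21.6538.
Willingness to pay at q' = 21.6538: 67.2 − 0.51·21.6538 = 56.1566.
Δq = 31.7476 − 21.6538 = 10.0938; wedge = 56.1566 − 45.76 = 10.3966.
Deadweight loss = ½ × 10.0938 × 10.3966 = 52.47.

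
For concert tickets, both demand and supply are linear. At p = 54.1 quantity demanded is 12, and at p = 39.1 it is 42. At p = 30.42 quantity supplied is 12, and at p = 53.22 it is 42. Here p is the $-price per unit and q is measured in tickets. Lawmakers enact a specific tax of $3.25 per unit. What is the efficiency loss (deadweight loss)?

Demand slope = (39.1 − 54.1)/(42 − 12) = −0.5, so p = 60.1 − 0.5q.
Supply slope = (53.22 − 30.42)/(42 − 12) = 0.76, so p = 21.3 + 0.76q.
Competitive equilibrium: 60.1 − 0.5q = 21.3 + 0.76q → q* = 30.7937, p* = 44.7032.
With the tax, the buyer price exceeds the seller price by 3.25: (60.1 − 0.5q) − (21.3 + 0.76q) = 3.25 → q' = 28.2143.
Δq = 30.7937 − 28.2143 = 2.5794; the wedge equals the tax, 3.25.
Welfare loss = ½ × 2.5794 × 3.25 = $4.19.

$4.19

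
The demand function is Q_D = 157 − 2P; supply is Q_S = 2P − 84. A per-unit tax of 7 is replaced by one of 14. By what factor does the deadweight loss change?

4

In inverse form: demand P = 78.5 − 0.5Q, supply P = 42 + 0.5Q.
Competitive equilibrium: 78.5 − 0.5Q = 42 + 0.5Q → Q* = 36.5, P* = 60.25.
For a per-unit tax t: ΔQ = t/1, so DWL = ½·t·(t/1) = t²/2.
At t = 7: DWL = 24.5. At t = 14: DWL = 98.
Ratio = (14/7)² = 4.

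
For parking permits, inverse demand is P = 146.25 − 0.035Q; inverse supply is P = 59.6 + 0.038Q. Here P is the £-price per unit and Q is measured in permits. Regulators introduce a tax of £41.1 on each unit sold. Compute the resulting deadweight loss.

£11569.93

Competitive equilibrium: 146.25 − 0.035Q = 59.6 + 0.038Q → Q* = 1186.9863, P* = 104.7055.
With the tax, the buyer price exceeds the seller price by 41.1: (146.25 − 0.035Q) − (59.6 + 0.038Q) = 41.1 → Q' = 623.9726.
ΔQ = 1186.9863 − 623.9726 = 563.0137; the wedge equals the tax, 41.1.
Deadweight loss = ½ × 563.0137 × 41.1 = £11569.93.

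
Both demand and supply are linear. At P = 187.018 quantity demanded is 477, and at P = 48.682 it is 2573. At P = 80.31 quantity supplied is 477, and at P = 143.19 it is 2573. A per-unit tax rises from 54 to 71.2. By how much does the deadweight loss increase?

11215.83

Demand slope = (48.682 − 187.018)/(2573 − 477) = −0.066, so P = 218.5 − 0.066Q.
Supply slope = (143.19 − 80.31)/(2573 − 477) = 0.03, so P = 66 + 0.03Q.
Competitive equilibrium: 218.5 − 0.066Q = 66 + 0.03Q → Q* = 1588.5417, P* = 113.6563.
For a per-unit tax t: ΔQ = t/0.096, so DWL = ½·t·(t/0.096) = t²/0.192.
At t = 54: DWL = 15187.5. At t = 71.2: DWL = 26403.333.
Increase = 26403.333 − 15187.5 = 11215.83.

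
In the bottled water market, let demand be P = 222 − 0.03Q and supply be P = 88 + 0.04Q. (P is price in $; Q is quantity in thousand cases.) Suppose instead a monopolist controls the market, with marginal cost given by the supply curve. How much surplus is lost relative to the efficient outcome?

Competitive equilibrium: 222 − 0.03Q = 88 + 0.04Q → Q* = 1914.2857, P* = 164.5714.
Marginal revenue: MR = 222 − 0.06Q. Set MR = MC: 222 − 0.06Q = 88 + 0.04Q → Q_m = 1340.
Price P_m = 222 − 0.03·1340 = 181.8; MC(Q_m) = 88 + 0.04·1340 = 141.6.
Competitive Q* = 1914.2857, so ΔQ = 574.2857; wedge = 181.8 − 141.6 = 40.2.
DWL = ½ × 574.2857 × 40.2 = $11543.14 thousand.

$11543.14 thousand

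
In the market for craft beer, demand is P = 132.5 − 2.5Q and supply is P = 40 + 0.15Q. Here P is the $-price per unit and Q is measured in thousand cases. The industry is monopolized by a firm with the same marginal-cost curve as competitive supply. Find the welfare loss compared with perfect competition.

Competitive equilibrium: 132.5 − 2.5Q = 40 + 0.15Q → Q* = 34.9057, P* = 45.2358.
Marginal revenue: MR = 132.5 − 5Q. Set MR = MC: 132.5 − 5Q = 40 + 0.15Q → Q_m = 17.9612.
Price P_m = 132.5 − 2.5·17.9612 = 87.597; MC(Q_m) = 40 + 0.15·17.9612 = 42.6942.
Competitive Q* = 34.9057, so ΔQ = 16.9445; wedge = 87.597 − 42.6942 = 44.9028.
Deadweight loss = ½ × 16.9445 × 44.9028 = $380.43 thousand.

$380.43 thousand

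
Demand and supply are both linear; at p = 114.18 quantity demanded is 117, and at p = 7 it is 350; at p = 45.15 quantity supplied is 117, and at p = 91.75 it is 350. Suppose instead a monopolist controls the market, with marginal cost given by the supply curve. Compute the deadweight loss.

2733.36

Demand slope = (7 − 114.18)/(350 − 117) = −0.46, so p = 168 − 0.46q.
Supply slope = (91.75 − 45.15)/(350 − 117) = 0.2, so p = 21.75 + 0.2q.
Competitive equilibrium: 168 − 0.46q = 21.75 + 0.2q → q* = 221.5909, p* = 66.0682.
Marginal revenue: MR = 168 − 0.92q. Set MR = MC: 168 − 0.92q = 21.75 + 0.2q → q_m = 130.5804.
Price p_m = 168 − 0.46·130.5804 = 107.933; MC(q_m) = 21.75 + 0.2·130.5804 = 47.8661.
Competitive q* = 221.5909, so Δq = 91.0105; wedge = 107.933 − 47.8661 = 60.0669.
Deadweight loss = ½ × 91.0105 × 60.0669 = 2733.36.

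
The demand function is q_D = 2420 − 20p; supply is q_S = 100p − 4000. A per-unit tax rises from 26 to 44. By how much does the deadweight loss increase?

In inverse form: demand p = 121 − 0.05q, supply p = 40 + 0.01q.
Competitive equilibrium: 121 − 0.05q = 40 + 0.01q → q* = 1350, p* = 53.5.
For a per-unit tax t: Δq = t/0.06, so DWL = ½·t·(t/0.06) = t²/0.12.
At t = 26: DWL = 5633.333. At t = 44: DWL = 16133.333.
Increase = 16133.333 − 5633.333 = 10500.

10500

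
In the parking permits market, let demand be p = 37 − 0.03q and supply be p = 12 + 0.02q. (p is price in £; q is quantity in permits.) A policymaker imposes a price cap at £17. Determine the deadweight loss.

Competitive equilibrium: 37 − 0.03q = 12 + 0.02q → q* = 500, p* = 22.
At the ceiling p = 17, quantity supplied = (17 − 12)/0.02 = 250.
Willingness to pay at q' = 250: 37 − 0.03·250 = 29.5.
Δq = 500 − 250 = 250; wedge = 29.5 − 17 = 12.5.
Welfare loss = ½ × 250 × 12.5 = £1562.50.

£1562.50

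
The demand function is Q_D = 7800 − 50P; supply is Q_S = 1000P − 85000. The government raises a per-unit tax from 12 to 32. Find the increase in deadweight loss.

20952.38

In inverse form: demand P = 156 − 0.02Q, supply P = 85 + 0.001Q.
Competitive equilibrium: 156 − 0.02Q = 85 + 0.001Q → Q* = 3380.9524, P* = 88.381.
For a per-unit tax t: ΔQ = t/0.021, so DWL = ½·t·(t/0.021) = t²/0.042.
At t = 12: DWL = 3428.571. At t = 32: DWL = 24380.952.
Increase = 24380.952 − 3428.571 = 20952.38.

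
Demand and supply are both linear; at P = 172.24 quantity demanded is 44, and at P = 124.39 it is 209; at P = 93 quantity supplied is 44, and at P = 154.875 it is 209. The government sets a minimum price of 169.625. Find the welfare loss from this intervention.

Demand slope = (124.39 − 172.24)/(209 − 44) = −0.29, so P = 185 − 0.29Q.
Supply slope = (154.875 − 93)/(209 − 44) = 0.375, so P = 76.5 + 0.375Q.
Competitive equilibrium: 185 − 0.29Q = 76.5 + 0.375Q → Q* = 163.1579, P* = 137.6842.
At the floor P = 169.625, quantity demanded = (185 − 169.625)/0.29 = 53.0172.
Sellers' marginal cost at Q' = 53.0172: 76.5 + 0.375·53.0172 = 96.3815.
ΔQ = 163.1579 − 53.0172 = 110.1407; wedge = 169.625 − 96.3815 = 73.2435.
Welfare loss = ½ × 110.1407 × 73.2435 = 4033.55.

4033.55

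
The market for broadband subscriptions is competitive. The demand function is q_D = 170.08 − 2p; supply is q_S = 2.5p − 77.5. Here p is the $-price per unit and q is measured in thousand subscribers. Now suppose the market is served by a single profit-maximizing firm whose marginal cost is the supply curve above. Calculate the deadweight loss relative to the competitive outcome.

$206.94 thousand

In inverse form: demand p = 85.04 − 0.5q, supply p = 31 + 0.4q.
Competitive equilibrium: 85.04 − 0.5q = 31 + 0.4q → q* = 60.0444, p* = 55.0178.
Marginal revenue: MR = 85.04 − q. Set MR = MC: 85.04 − q = 31 + 0.4q → q_m = 38.6.
Price p_m = 85.04 − 0.5·38.6 = 65.74; MC(q_m) = 31 + 0.4·38.6 = 46.44.
Competitive q* = 60.0444, so Δq = 21.4444; wedge = 65.74 − 46.44 = 19.3.
Welfare loss = ½ × 21.4444 × 19.3 = $206.94 thousand.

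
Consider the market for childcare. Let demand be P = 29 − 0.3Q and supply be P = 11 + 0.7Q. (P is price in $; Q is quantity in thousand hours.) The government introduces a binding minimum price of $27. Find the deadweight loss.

$64.22 thousand

Competitive equilibrium: 29 − 0.3Q = 11 + 0.7Q → Q* = 18, P* = 23.6.
At the floor P = 27, quantity demanded = (29 − 27)/0.3 = 6.6667.
Sellers' marginal cost at Q' = 6.6667: 11 + 0.7·6.6667 = 15.6667.
ΔQ = 18 − 6.6667 = 11.3333; wedge = 27 − 15.6667 = 11.3333.
Welfare loss = ½ × 11.3333 × 11.3333 = $64.22 thousand.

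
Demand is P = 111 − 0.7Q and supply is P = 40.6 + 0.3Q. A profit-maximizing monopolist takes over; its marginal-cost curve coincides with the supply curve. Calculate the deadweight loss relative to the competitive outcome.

420.16

Competitive equilibrium: 111 − 0.7Q = 40.6 + 0.3Q → Q* = 70.4, P* = 61.72.
Marginal revenue: MR = 111 − 1.4Q. Set MR = MC: 111 − 1.4Q = 40.6 + 0.3Q → Q_m = 41.4118.
Price P_m = 111 − 0.7·41.4118 = 82.0117; MC(Q_m) = 40.6 + 0.3·41.4118 = 53.0235.
Competitive Q* = 70.4, so ΔQ = 28.9882; wedge = 82.0117 − 53.0235 = 28.9882.
The triangle = ½ × 28.9882 × 28.9882 = 420.16.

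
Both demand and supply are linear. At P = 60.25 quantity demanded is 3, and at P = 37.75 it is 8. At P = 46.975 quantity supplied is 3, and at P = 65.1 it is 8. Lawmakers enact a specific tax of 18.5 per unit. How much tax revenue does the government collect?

43.60

Demand slope = (37.75 − 60.25)/(8 − 3) = −4.5, so P = 73.75 − 4.5Q.
Supply slope = (65.1 − 46.975)/(8 − 3) = 3.625, so P = 36.1 + 3.625Q.
Competitive equilibrium: 73.75 − 4.5Q = 36.1 + 3.625Q → Q* = 4.6338, P* = 52.8977.
With the tax, the buyer price exceeds the seller price by 18.5: (73.75 − 4.5Q) − (36.1 + 3.625Q) = 18.5 → Q' = 2.3569.
Tax revenue = 18.5 × 2.3569 = 43.60.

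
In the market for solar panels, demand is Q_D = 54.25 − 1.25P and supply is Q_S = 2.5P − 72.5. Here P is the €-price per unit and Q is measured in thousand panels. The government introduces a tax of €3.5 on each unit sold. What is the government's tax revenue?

€31.79 thousand

In inverse form: demand P = 43.4 − 0.8Q, supply P = 29 + 0.4Q.
Competitive equilibrium: 43.4 − 0.8Q = 29 + 0.4Q → Q* = 12, P* = 33.8.
With the tax, the buyer price exceeds the seller price by 3.5: (43.4 − 0.8Q) − (29 + 0.4Q) = 3.5 → Q' = 9.0833.
Tax revenue = 3.5 × 9.0833 = €31.79 thousand.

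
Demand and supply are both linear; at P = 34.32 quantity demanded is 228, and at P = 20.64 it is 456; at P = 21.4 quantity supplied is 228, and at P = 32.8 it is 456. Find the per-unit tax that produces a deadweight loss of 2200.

Demand slope = (20.64 − 34.32)/(456 − 228) = −0.06, so P = 48 − 0.06Q.
Supply slope = (32.8 − 21.4)/(456 − 228) = 0.05, so P = 10 + 0.05Q.
Competitive equilibrium: 48 − 0.06Q = 10 + 0.05Q → Q* = 345.4545, P* = 27.2727.
A tax t gives ΔQ = t/0.11 and wedge t, so DWL = t²/0.22.
t²/0.22 = 2200 → t² = 484 → t = 22.

22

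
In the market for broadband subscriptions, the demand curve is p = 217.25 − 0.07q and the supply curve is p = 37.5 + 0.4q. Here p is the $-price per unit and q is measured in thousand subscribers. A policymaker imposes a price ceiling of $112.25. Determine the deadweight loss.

$8988.36 thousand

Competitive equilibrium: 217.25 − 0.07q = 37.5 + 0.4q → q* = 382.4468, p* = 190.4787.
At the ceiling p = 112.25, quantity supplied = (112.25 − 37.5)/0.4 = 186.875.
Willingness to pay at q' = 186.875: 217.25 − 0.07·186.875 = 204.1688.
Δq = 382.4468 − 186.875 = 195.5718; wedge = 204.1688 − 112.25 = 91.9188.
DWL = ½ × 195.5718 × 91.9188 = $8988.36 thousand.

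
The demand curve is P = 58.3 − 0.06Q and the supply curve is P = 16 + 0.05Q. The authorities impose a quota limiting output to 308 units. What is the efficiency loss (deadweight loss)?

322.26

Competitive equilibrium: 58.3 − 0.06Q = 16 + 0.05Q → Q* = 384.5455, P* = 35.2273.
At Q = 308: demand price = 58.3 − 0.06·308 = 39.82; supply price = 16 + 0.05·308 = 31.4.
ΔQ = 384.5455 − 308 = 76.5455; wedge = 39.82 − 31.4 = 8.42.
Deadweight loss = ½ × 76.5455 × 8.42 = 322.26.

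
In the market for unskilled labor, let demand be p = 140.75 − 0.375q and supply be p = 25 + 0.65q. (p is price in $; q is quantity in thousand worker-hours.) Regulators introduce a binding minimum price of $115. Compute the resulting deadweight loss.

Competitive equilibrium: 140.75 − 0.375q = 25 + 0.65q → q* = 112.9268, p* = 98.4024.
At the floor p = 115, quantity demanded = (140.75 − 115)/0.375 = 68.6667.
Sellers' marginal cost at q' = 68.6667: 25 + 0.65·68.6667 = 69.6334.
Δq = 112.9268 − 68.6667 = 44.2601; wedge = 115 − 69.6334 = 45.3666.
DWL = ½ × 44.2601 × 45.3666 = $1003.97 thousand.

$1003.97 thousand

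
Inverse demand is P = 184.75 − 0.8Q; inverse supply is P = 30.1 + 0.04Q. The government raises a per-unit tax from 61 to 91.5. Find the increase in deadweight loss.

2768.60

Competitive equilibrium: 184.75 − 0.8Q = 30.1 + 0.04Q → Q* = 184.1071, P* = 37.4643.
For a per-unit tax t: ΔQ = t/0.84, so DWL = ½·t·(t/0.84) = t²/1.68.
At t = 61: DWL = 2214.881. At t = 91.5: DWL = 4983.482.
Increase = 4983.482 − 2214.881 = 2768.60.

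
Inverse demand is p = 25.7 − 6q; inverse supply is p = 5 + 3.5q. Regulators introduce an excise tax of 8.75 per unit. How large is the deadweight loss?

4.03

Competitive equilibrium: 25.7 − 6q = 5 + 3.5q → q* = 2.1789, p* = 12.6263.
With the tax, the buyer price exceeds the seller price by 8.75: (25.7 − 6q) − (5 + 3.5q) = 8.75 → q' = 1.2579.
Δq = 2.1789 − 1.2579 = 0.921; the wedge equals the tax, 8.75.
The triangle = ½ × 0.921 × 8.75 = 4.03.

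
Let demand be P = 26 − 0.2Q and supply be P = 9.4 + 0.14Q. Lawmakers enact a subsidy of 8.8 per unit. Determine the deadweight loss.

Competitive equilibrium: 26 − 0.2Q = 9.4 + 0.14Q → Q* = 48.8235, P* = 16.2353.
The subsidy lowers effective supply by 8.8: P = 0.6 + 0.14Q.
New quantity: 26 − 0.2Q = 0.6 + 0.14Q → Q' = 74.7059.
Overproduction ΔQ = 74.7059 − 48.8235 = 25.8824; wedge = subsidy = 8.8.
Deadweight loss = ½ × 25.8824 × 8.8 = 113.88.

113.88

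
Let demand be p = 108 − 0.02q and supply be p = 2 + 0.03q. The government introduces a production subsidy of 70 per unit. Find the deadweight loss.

Competitive equilibrium: 108 − 0.02q = 2 + 0.03q → q* = 2120, p* = 65.6.
The subsidy lowers effective supply by 70: p = 0.03q − 68.
New quantity: 108 − 0.02q = 0.03q − 68 → q' = 3520.
Overproduction Δq = 3520 − 2120 = 1400; wedge = subsidy = 70.
Welfare loss = ½ × 1400 × 70 = 49000.

49000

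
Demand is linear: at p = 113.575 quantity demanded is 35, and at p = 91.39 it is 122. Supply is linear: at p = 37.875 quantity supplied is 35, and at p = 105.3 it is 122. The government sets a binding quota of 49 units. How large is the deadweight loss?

1822.93

Demand slope = (91.39 − 113.575)/(122 − 35) = −0.255, so p = 122.5 − 0.255q.
Supply slope = (105.3 − 37.875)/(122 − 35) = 0.775, so p = 10.75 + 0.775q.
Competitive equilibrium: 122.5 − 0.255q = 10.75 + 0.775q → q* = 108.4951, p* = 94.8337.
At q = 49: demand price = 122.5 − 0.255·49 = 110.005; supply price = 10.75 + 0.775·49 = 48.725.
Δq = 108.4951 − 49 = 59.4951; wedge = 110.005 − 48.725 = 61.28.
DWL = ½ × 59.4951 × 61.28 = 1822.93.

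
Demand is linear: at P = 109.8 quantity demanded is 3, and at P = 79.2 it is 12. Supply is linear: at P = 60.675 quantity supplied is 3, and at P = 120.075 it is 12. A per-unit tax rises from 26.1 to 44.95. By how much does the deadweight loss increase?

66.96

Demand slope = (79.2 − 109.8)/(12 − 3) = −3.4, so P = 120 − 3.4Q.
Supply slope = (120.075 − 60.675)/(12 − 3) = 6.6, so P = 40.875 + 6.6Q.
Competitive equilibrium: 120 − 3.4Q = 40.875 + 6.6Q → Q* = 7.9125, P* = 93.0975.
For a per-unit tax t: ΔQ = t/10, so DWL = ½·t·(t/10) = t²/20.
At t = 26.1: DWL = 34.061. At t = 44.95: DWL = 101.025.
Increase = 101.025 − 34.061 = 66.96.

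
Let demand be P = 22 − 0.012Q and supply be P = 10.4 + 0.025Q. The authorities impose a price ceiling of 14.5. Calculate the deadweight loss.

413.55

Competitive equilibrium: 22 − 0.012Q = 10.4 + 0.025Q → Q* = 313.5135, P* = 18.2378.
At the ceiling P = 14.5, quantity supplied = (14.5 − 10.4)/0.025 = 164.
Willingness to pay at Q' = 164: 22 − 0.012·164 = 20.032.
ΔQ = 313.5135 − 164 = 149.5135; wedge = 20.032 − 14.5 = 5.532.
DWL = ½ × 149.5135 × 5.532 = 413.55.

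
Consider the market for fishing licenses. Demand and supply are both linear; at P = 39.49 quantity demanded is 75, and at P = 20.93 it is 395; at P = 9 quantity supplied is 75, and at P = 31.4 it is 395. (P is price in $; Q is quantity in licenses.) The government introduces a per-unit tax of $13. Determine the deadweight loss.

Demand slope = (20.93 − 39.49)/(395 − 75) = −0.058, so P = 43.84 − 0.058Q.
Supply slope = (31.4 − 9)/(395 − 75) = 0.07, so P = 3.75 + 0.07Q.
Competitive equilibrium: 43.84 − 0.058Q = 3.75 + 0.07Q → Q* = 313.2031, P* = 25.6742.
With the tax, the buyer price exceeds the seller price by 13: (43.84 − 0.058Q) − (3.75 + 0.07Q) = 13 → Q' = 211.6406.
ΔQ = 313.2031 − 211.6406 = 101.5625; the wedge equals the tax, 13.
Deadweight loss = ½ × 101.5625 × 13 = $660.16.

$660.16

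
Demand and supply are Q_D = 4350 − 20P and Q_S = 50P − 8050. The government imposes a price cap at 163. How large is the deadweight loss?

17501.79

In inverse form: demand P = 217.5 − 0.05Q, supply P = 161 + 0.02Q.
Competitive equilibrium: 217.5 − 0.05Q = 161 + 0.02Q → Q* = 807.1429, P* = 177.1429.
At the ceiling P = 163, quantity supplied = (163 − 161)/0.02 = 100.
Willingness to pay at Q' = 100: 217.5 − 0.05·100 = 212.5.
ΔQ = 807.1429 − 100 = 707.1429; wedge = 212.5 − 163 = 49.5.
Welfare loss = ½ × 707.1429 × 49.5 = 17501.79.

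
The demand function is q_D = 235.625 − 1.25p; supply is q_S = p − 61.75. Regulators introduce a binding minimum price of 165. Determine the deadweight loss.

1515.98

In inverse form: demand p = 188.5 − 0.8q, supply p = 61.75 + q.
Competitive equilibrium: 188.5 − 0.8q = 61.75 + q → q* = 70.4167, p* = 132.1667.
At the floor p = 165, quantity demanded = (188.5 − 165)/0.8 = 29.375.
Sellers' marginal cost at q' = 29.375: 61.75 + 1·29.375 = 91.125.
Δq = 70.4167 − 29.375 = 41.0417; wedge = 165 − 91.125 = 73.875.
Deadweight loss = ½ × 41.0417 × 73.875 = 1515.98.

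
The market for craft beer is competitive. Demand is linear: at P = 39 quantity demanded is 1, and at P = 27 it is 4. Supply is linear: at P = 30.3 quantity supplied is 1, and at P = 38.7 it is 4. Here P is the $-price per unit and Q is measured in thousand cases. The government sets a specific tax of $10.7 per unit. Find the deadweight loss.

Demand slope = (27 − 39)/(4 − 1) = −4, so P = 43 − 4Q.
Supply slope = (38.7 − 30.3)/(4 − 1) = 2.8, so P = 27.5 + 2.8Q.
Competitive equilibrium: 43 − 4Q = 27.5 + 2.8Q → Q* = 2.2794, P* = 33.8824.
With the tax, the buyer price exceeds the seller price by 10.7: (43 − 4Q) − (27.5 + 2.8Q) = 10.7 → Q' = 0.7059.
ΔQ = 2.2794 − 0.7059 = 1.5735; the wedge equals the tax, 10.7.
Deadweight loss = ½ × 1.5735 × 10.7 = $8.42 thousand.

$8.42 thousand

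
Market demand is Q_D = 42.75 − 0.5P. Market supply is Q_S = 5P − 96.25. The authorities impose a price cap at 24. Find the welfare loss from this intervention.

In inverse form: demand P = 85.5 − 2Q, supply P = 19.25 + 0.2Q.
Competitive equilibrium: 85.5 − 2Q = 19.25 + 0.2Q → Q* = 30.1136, P* = 25.2727.
At the ceiling P = 24, quantity supplied = (24 − 19.25)/0.2 = 23.75.
Willingness to pay at Q' = 23.75: 85.5 − 2·23.75 = 38.
ΔQ = 30.1136 − 23.75 = 6.3636; wedge = 38 − 24 = 14.
DWL = ½ × 6.3636 × 14 = 44.55.

44.55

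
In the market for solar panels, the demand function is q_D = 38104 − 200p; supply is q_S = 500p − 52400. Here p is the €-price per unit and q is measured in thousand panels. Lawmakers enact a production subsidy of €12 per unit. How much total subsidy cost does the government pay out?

In inverse form: demand p = 190.52 − 0.005q, supply p = 104.8 + 0.002q.
Competitive equilibrium: 190.52 − 0.005q = 104.8 + 0.002q → q* = 12245.7143, p* = 129.2914.
The subsidy lowers effective supply by 12: p = 92.8 + 0.002q.
New quantity: 190.52 − 0.005q = 92.8 + 0.002q → q' = 13960.
Total subsidy cost = 12 × 13960 = €167520 thousand.

€167520 thousand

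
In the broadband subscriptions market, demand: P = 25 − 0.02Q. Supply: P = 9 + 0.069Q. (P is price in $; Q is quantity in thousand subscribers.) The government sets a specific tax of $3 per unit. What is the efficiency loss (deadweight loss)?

Competitive equilibrium: 25 − 0.02Q = 9 + 0.069Q → Q* = 179.7753, P* = 21.4045.
With the tax, the buyer price exceeds the seller price by 3: (25 − 0.02Q) − (9 + 0.069Q) = 3 → Q' = 146.0674.
ΔQ = 179.7753 − 146.0674 = 33.7079; the wedge equals the tax, 3.
DWL = ½ × 33.7079 × 3 = $50.56 thousand.

$50.56 thousand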